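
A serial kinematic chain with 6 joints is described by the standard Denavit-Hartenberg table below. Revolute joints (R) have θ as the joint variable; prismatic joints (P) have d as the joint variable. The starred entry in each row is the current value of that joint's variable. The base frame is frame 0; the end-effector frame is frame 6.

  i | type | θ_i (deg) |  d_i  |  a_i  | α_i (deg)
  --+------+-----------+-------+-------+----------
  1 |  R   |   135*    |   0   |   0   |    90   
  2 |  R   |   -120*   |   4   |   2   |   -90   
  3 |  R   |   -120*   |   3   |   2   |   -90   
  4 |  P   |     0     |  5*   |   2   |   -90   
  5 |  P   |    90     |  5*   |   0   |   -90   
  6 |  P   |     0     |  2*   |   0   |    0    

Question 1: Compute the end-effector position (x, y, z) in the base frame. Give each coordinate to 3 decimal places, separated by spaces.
8.930 2.712 -3.616

after link 1: o_1 = (0.0000, 0.0000, 0.0000)
after link 2: o_2 = (3.5355, 2.1213, -1.7321)
after link 3: o_3 = (2.5696, 5.5367, -2.3660)
after link 4: o_4 = (6.7395, 7.3519, -5.2500)
after link 5: o_5 = (9.8014, 4.2900, -2.7500)
after link 6: o_6 = (8.9302, 2.7117, -3.6160)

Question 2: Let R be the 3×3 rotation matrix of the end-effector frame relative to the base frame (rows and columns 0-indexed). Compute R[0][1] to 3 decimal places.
-0.612

End-effector y-axis (col 1 of R) = (-0.6124,0.6124,-0.5000)
R[0][1] = -0.6124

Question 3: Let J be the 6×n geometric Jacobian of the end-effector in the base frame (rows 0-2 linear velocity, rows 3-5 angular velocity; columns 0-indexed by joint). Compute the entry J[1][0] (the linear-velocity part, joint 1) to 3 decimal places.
8.930

axis z_0 = ẑ; lever o_n−o_0 = (8.9302,2.7117,-3.6160)
cross product → J_v[:, 0] = (-2.7117,8.9302,0.0000)
J_ω[:, 0] = z_0
entry J[1][0] = 8.9302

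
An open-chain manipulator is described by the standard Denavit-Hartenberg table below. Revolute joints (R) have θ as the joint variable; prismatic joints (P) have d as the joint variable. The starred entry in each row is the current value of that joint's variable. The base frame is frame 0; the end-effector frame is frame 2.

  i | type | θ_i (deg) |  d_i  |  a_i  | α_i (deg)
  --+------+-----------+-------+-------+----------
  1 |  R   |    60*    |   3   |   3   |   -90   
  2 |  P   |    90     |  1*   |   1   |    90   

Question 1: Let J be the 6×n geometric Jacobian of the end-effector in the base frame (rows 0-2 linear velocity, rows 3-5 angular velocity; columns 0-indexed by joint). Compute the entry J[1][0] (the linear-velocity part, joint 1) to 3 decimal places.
0.634

axis z_0 = ẑ; lever o_n−o_0 = (0.6340,3.0981,2.0000)
cross product → J_v[:, 0] = (-3.0981,0.6340,0.0000)
J_ω[:, 0] = z_0
entry J[1][0] = 0.6340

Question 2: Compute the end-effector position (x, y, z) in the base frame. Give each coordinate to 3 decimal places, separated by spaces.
0.634 3.098 2.000

after link 1: o_1 = (1.5000, 2.5981, 3.0000)
after link 2: o_2 = (0.6340, 3.0981, 2.0000)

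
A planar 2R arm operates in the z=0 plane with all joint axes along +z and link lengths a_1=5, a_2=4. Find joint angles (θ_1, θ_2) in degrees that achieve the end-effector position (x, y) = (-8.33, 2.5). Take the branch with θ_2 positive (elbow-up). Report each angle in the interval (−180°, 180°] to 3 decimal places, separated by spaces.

cos θ_2 = (75.6389−5²−4²)/(2·5·4) = 0.8660; θ_2 = 30.0061° (elbow-up)
β = atan2(2.5000,-8.3300) = 163.2944°; ψ = atan2(2.0004,8.4639) = 13.2974°
θ_1 = β − ψ = 149.9971°

149.997 30.006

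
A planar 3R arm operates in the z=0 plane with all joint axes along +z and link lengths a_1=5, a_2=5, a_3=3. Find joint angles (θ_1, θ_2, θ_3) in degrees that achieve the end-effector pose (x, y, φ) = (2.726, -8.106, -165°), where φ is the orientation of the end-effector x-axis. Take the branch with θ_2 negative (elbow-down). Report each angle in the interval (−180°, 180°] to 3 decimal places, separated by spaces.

wrist centre = target − a_3·(cos φ, sin φ) = (5.6238, -7.3295)
cos θ_2 = (85.3491−5²−5²)/(2·5·5) = 0.7070; θ_2 = -45.0102° (elbow-down)
β = atan2(-7.3295,5.6238) = -52.5019°; ψ = atan2(-3.5362,8.5349) = -22.5051°
θ_1 = β − ψ = -29.9968°
θ_3 = φ − θ_1 − θ_2 = -89.9931° (wrapped to (-180°,180°])

-29.997 -45.010 -89.993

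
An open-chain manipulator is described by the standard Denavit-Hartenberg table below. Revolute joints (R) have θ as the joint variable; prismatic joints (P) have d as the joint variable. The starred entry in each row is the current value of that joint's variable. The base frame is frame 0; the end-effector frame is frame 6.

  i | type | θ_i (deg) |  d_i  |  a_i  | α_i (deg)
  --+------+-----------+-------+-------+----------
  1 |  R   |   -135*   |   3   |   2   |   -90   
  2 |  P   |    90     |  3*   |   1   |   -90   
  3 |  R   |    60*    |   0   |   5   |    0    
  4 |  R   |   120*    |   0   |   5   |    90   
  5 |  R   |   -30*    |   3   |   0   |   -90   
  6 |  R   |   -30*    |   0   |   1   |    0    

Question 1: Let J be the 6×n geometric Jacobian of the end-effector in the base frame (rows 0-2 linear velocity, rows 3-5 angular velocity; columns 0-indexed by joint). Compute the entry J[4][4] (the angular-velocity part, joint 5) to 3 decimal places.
axis z_4 = (-0.7071,0.7071,-0.0000); lever o_n−o_4 = (-2.7811,2.1687,0.7500)
cross product → J_v[:, 4] = (0.5303,0.5303,0.4330)
J_ω[:, 4] = z_4
entry J[4][4] = 0.7071

0.707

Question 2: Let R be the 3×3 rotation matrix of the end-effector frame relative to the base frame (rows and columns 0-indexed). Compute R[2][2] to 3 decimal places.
End-effector z-axis (col 2 of R) = (0.6124,0.6124,0.5000)
R[2][2] = 0.5000

0.500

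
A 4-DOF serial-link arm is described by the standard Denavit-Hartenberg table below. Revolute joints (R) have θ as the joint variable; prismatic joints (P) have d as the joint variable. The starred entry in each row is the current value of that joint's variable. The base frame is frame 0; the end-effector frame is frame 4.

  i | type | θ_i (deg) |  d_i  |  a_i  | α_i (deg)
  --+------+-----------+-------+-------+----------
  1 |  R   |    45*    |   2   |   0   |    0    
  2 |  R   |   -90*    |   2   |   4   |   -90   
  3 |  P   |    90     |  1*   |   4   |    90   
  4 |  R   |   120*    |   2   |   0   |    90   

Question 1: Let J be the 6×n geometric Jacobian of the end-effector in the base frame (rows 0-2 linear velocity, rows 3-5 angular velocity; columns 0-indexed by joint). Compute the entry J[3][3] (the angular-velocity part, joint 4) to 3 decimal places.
0.707

axis z_3 = (0.7071,-0.7071,0.0000); lever o_n−o_3 = (1.4142,-1.4142,0.0000)
cross product → J_v[:, 3] = (0.0000,0.0000,0.0000)
J_ω[:, 3] = z_3
entry J[3][3] = 0.7071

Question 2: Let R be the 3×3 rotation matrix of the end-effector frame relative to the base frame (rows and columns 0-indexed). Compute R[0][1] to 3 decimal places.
End-effector y-axis (col 1 of R) = (0.7071,-0.7071,0.0000)
R[0][1] = 0.7071

0.707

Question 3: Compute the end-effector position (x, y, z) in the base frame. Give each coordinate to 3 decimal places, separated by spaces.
after link 1: o_1 = (0.0000, 0.0000, 2.0000)
after link 2: o_2 = (2.8284, -2.8284, 4.0000)
after link 3: o_3 = (3.5355, -2.1213, 0.0000)
after link 4: o_4 = (4.9497, -3.5355, 0.0000)

4.950 -3.536 0.000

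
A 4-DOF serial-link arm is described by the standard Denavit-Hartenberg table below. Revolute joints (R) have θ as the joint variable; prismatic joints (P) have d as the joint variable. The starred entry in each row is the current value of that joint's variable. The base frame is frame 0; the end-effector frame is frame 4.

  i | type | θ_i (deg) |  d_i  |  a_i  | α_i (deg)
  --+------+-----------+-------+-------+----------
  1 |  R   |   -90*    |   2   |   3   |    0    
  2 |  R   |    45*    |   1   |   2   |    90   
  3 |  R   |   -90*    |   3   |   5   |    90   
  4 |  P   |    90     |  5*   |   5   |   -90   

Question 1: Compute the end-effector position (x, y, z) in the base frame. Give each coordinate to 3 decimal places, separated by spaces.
after link 1: o_1 = (0.0000, -3.0000, 2.0000)
after link 2: o_2 = (1.4142, -4.4142, 3.0000)
after link 3: o_3 = (-0.7071, -6.5355, -2.0000)
after link 4: o_4 = (-7.7782, -6.5355, -2.0000)

-7.778 -6.536 -2.000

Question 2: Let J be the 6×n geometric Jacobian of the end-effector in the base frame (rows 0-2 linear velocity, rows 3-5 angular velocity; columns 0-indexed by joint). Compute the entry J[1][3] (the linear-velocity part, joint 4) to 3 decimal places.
prismatic axis z_3 = (-0.7071,0.7071,-0.0000)
J_v[:, 3] = z_3; J_ω[:, 3] = (0,0,0)
entry J[1][3] = 0.7071

0.707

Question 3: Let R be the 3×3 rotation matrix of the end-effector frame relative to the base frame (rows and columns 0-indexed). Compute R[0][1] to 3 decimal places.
End-effector y-axis (col 1 of R) = (0.7071,-0.7071,0.0000)
R[0][1] = 0.7071

0.707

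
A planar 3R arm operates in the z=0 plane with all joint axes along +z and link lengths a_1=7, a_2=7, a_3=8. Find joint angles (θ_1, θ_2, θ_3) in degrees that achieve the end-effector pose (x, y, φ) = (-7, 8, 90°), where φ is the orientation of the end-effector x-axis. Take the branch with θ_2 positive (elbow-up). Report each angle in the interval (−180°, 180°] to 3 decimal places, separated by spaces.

wrist centre = target − a_3·(cos φ, sin φ) = (-7.0000, 0.0000)
cos θ_2 = (49.0000−7²−7²)/(2·7·7) = -0.5000; θ_2 = 120.0000° (elbow-up)
β = atan2(0.0000,-7.0000) = 180.0000°; ψ = atan2(6.0622,3.5000) = 60.0000°
θ_1 = β − ψ = 120.0000°
θ_3 = φ − θ_1 − θ_2 = -150.0000° (wrapped to (-180°,180°])

120.000 120.000 -150.000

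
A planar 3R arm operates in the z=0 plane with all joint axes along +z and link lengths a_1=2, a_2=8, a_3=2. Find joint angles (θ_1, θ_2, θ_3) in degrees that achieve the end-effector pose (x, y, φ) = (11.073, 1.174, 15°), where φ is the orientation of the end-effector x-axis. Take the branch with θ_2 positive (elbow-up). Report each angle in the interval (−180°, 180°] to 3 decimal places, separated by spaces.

-45.015 60.018 -0.003

wrist centre = target − a_3·(cos φ, sin φ) = (9.1411, 0.6564)
cos θ_2 = (83.9914−2²−8²)/(2·2·8) = 0.4997; θ_2 = 60.0178° (elbow-up)
β = atan2(0.6564,9.1411) = 4.1070°; ψ = atan2(6.9294,5.9979) = 49.1218°
θ_1 = β − ψ = -45.0149°
θ_3 = φ − θ_1 − θ_2 = -0.0029° (wrapped to (-180°,180°])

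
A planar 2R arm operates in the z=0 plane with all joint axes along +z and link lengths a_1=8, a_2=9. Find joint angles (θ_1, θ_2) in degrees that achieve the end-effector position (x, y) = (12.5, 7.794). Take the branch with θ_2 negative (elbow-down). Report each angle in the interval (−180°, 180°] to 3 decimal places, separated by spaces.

cos θ_2 = (216.9964−8²−9²)/(2·8·9) = 0.5000; θ_2 = -60.0016° (elbow-down)
β = atan2(7.7940,12.5000) = 31.9444°; ψ = atan2(-7.7944,12.4998) = -31.9460°
θ_1 = β − ψ = 63.8904°

63.890 -60.002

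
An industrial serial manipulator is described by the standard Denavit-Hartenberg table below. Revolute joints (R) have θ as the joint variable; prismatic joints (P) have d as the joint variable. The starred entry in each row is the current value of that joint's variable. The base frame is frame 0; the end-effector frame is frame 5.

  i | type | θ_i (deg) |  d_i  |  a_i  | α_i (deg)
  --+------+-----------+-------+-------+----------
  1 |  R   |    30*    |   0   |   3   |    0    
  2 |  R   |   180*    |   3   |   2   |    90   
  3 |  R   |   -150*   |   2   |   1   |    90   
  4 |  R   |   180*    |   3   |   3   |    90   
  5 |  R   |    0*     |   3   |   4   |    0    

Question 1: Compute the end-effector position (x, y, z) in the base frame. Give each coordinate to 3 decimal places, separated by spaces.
after link 1: o_1 = (2.5981, 1.5000, 0.0000)
after link 2: o_2 = (0.8660, 0.5000, 3.0000)
after link 3: o_3 = (0.6160, 2.6651, 2.5000)
after link 4: o_4 = (-0.3349, 2.1160, 6.5981)
after link 5: o_5 = (-4.8349, 2.9821, 8.5981)

-4.835 2.982 8.598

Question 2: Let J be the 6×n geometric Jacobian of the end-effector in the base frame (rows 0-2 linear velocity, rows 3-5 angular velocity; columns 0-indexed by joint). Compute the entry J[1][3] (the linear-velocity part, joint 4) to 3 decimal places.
-7.361

axis z_3 = (0.4330,0.2500,0.8660); lever o_n−o_3 = (-5.4510,0.3170,6.0981)
cross product → J_v[:, 3] = (1.2500,-7.3612,1.5000)
J_ω[:, 3] = z_3
entry J[1][3] = -7.3612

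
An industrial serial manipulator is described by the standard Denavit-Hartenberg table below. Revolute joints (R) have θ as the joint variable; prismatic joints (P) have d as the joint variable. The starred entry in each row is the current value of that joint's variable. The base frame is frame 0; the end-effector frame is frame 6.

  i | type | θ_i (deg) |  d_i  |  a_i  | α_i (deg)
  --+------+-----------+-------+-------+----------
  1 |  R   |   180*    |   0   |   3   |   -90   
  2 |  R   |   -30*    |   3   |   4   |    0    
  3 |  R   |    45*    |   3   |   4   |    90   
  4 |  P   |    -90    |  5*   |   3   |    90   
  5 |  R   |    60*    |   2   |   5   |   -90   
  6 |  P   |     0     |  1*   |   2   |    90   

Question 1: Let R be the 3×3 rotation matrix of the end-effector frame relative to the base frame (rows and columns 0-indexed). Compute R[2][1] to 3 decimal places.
End-effector y-axis (col 1 of R) = (-0.1294,-0.8660,0.4830)
R[2][1] = 0.4830

0.483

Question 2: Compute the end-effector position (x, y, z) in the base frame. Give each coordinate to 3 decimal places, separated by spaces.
-11.388 -0.366 12.651

after link 1: o_1 = (-3.0000, 0.0000, 0.0000)
after link 2: o_2 = (-6.4641, -3.0000, 2.0000)
after link 3: o_3 = (-10.3278, -6.0000, 0.9647)
after link 4: o_4 = (-11.6219, -3.0000, 5.7944)
after link 5: o_5 = (-10.8108, -0.5000, 10.4946)
after link 6: o_6 = (-11.3885, -0.3660, 12.6506)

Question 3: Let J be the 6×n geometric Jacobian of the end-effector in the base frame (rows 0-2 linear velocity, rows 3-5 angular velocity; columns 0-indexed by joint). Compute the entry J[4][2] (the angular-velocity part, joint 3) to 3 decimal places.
axis z_2 = (-0.0000,-1.0000,0.0000); lever o_n−o_2 = (-4.9244,2.6340,10.6506)
cross product → J_v[:, 2] = (-10.6506,0.0000,-4.9244)
J_ω[:, 2] = z_2
entry J[4][2] = -1.0000

-1.000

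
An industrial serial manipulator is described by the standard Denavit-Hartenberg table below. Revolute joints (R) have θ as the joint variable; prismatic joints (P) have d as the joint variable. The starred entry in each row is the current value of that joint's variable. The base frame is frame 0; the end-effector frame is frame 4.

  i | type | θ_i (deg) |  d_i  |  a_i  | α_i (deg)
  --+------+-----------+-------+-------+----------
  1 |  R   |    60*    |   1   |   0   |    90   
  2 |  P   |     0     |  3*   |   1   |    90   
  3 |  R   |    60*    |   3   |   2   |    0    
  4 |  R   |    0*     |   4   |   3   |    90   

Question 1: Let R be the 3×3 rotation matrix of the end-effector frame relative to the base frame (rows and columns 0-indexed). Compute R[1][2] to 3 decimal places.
End-effector z-axis (col 2 of R) = (0.0000,1.0000,-0.0000)
R[1][2] = 1.0000

1.000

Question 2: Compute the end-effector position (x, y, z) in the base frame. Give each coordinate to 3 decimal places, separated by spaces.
8.098 -0.634 -6.000

after link 1: o_1 = (0.0000, 0.0000, 1.0000)
after link 2: o_2 = (3.0981, -0.6340, 1.0000)
after link 3: o_3 = (5.0981, -0.6340, -2.0000)
after link 4: o_4 = (8.0981, -0.6340, -6.0000)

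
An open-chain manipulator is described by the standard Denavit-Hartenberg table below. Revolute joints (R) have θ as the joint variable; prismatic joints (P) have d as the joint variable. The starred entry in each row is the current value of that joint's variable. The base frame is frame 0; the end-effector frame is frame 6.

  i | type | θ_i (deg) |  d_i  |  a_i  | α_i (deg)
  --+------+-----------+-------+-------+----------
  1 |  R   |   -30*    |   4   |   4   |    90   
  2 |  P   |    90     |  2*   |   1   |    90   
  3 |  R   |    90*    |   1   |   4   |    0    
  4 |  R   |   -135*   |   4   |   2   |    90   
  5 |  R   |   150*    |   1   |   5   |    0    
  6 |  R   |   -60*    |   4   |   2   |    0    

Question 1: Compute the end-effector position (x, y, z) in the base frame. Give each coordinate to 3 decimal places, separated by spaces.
after link 1: o_1 = (3.4641, -2.0000, 4.0000)
after link 2: o_2 = (2.4641, -3.7321, 5.0000)
after link 3: o_3 = (1.3301, -7.6962, 5.0000)
after link 4: o_4 = (5.5013, -8.4714, 6.4142)
after link 5: o_5 = (6.4890, -11.7607, 2.6452)
after link 6: o_6 = (9.6353, -10.3112, -0.1832)

9.635 -10.311 -0.183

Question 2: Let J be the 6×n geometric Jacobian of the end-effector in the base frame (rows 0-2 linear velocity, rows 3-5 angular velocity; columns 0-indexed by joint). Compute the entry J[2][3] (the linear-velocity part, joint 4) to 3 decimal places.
1.888

axis z_3 = (0.8660,-0.5000,-0.0000); lever o_n−o_3 = (8.3052,-2.6150,-5.1832)
cross product → J_v[:, 3] = (2.5916,4.4888,1.8879)
J_ω[:, 3] = z_3
entry J[2][3] = 1.8879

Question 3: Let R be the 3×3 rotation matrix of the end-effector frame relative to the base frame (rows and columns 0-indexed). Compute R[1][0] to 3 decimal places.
-0.500

End-effector x-axis (col 0 of R) = (0.8660,-0.5000,-0.0000)
R[1][0] = -0.5000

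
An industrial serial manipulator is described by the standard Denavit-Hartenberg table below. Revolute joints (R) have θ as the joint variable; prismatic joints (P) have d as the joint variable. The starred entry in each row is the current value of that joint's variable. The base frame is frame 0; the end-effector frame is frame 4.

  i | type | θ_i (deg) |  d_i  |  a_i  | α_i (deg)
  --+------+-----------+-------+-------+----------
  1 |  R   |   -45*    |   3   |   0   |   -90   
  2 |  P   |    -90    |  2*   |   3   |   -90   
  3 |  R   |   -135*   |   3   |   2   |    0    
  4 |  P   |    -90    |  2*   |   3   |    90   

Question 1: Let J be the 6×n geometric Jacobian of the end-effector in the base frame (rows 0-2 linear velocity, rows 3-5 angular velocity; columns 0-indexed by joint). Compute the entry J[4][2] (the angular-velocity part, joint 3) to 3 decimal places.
-0.707

axis z_2 = (0.7071,-0.7071,-0.0000); lever o_n−o_2 = (3.0355,-4.0355,-3.5355)
cross product → J_v[:, 2] = (2.5000,2.5000,-0.7071)
J_ω[:, 2] = z_2
entry J[4][2] = -0.7071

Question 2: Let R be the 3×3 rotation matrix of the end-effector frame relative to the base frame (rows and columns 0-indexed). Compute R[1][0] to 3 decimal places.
End-effector x-axis (col 0 of R) = (-0.5000,-0.5000,-0.7071)
R[1][0] = -0.5000

-0.500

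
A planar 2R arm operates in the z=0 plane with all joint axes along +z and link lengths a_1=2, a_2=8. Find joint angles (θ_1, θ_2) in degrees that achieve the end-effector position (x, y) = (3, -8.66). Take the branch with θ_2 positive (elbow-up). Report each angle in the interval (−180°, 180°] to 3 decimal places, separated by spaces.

-120.007 60.009

cos θ_2 = (83.9956−2²−8²)/(2·2·8) = 0.4999; θ_2 = 60.0091° (elbow-up)
β = atan2(-8.6600,3.0000) = -70.8929°; ψ = atan2(6.9288,5.9989) = 49.1144°
θ_1 = β − ψ = -120.0073°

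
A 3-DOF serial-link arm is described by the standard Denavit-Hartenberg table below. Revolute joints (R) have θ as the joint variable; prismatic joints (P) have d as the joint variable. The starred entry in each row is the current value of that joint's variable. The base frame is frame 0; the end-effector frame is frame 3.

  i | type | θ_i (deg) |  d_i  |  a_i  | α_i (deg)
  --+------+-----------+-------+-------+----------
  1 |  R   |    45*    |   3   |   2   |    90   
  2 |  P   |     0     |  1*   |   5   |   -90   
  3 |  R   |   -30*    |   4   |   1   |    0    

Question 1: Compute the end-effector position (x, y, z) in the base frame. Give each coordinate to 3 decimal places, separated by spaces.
6.623 4.501 7.000

after link 1: o_1 = (1.4142, 1.4142, 3.0000)
after link 2: o_2 = (5.6569, 4.2426, 3.0000)
after link 3: o_3 = (6.6228, 4.5015, 7.0000)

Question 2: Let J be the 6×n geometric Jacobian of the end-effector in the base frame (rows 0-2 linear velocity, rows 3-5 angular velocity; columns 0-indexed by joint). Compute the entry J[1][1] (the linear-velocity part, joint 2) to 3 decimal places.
prismatic axis z_1 = (0.7071,-0.7071,0.0000)
J_v[:, 1] = z_1; J_ω[:, 1] = (0,0,0)
entry J[1][1] = -0.7071

-0.707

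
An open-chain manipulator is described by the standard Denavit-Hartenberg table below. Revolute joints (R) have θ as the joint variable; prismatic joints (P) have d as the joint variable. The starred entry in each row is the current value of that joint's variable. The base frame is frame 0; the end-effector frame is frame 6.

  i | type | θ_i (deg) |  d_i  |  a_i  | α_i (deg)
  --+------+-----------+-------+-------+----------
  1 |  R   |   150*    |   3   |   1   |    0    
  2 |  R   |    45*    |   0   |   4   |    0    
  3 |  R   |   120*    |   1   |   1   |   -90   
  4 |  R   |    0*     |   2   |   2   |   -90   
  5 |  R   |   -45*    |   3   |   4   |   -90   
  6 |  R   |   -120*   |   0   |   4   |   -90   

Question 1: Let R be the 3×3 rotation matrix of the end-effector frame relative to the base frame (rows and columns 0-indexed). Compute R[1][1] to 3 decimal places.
End-effector y-axis (col 1 of R) = (0.0000,1.0000,0.0000)
R[1][1] = 1.0000

1.000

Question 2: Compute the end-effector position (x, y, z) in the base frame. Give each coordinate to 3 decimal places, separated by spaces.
after link 1: o_1 = (-0.8660, 0.5000, 3.0000)
after link 2: o_2 = (-4.7297, -0.5353, 3.0000)
after link 3: o_3 = (-4.0226, -1.2424, 4.0000)
after link 4: o_4 = (-1.1942, -1.2424, 4.0000)
after link 5: o_5 = (2.8058, -1.2424, 1.0000)
after link 6: o_6 = (0.8058, -1.2424, -2.4641)

0.806 -1.242 -2.464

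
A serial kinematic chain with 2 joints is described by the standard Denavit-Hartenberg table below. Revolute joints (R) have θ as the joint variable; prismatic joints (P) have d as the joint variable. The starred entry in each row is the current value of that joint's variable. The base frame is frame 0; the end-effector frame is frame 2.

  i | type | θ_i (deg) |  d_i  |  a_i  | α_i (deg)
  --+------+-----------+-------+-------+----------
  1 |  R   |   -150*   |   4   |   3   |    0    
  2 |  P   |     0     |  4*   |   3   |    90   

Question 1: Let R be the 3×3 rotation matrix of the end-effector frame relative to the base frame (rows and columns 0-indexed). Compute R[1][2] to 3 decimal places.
0.866

End-effector z-axis (col 2 of R) = (-0.5000,0.8660,0.0000)
R[1][2] = 0.8660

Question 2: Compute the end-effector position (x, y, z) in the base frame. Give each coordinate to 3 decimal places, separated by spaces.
-5.196 -3.000 8.000

after link 1: o_1 = (-2.5981, -1.5000, 4.0000)
after link 2: o_2 = (-5.1962, -3.0000, 8.0000)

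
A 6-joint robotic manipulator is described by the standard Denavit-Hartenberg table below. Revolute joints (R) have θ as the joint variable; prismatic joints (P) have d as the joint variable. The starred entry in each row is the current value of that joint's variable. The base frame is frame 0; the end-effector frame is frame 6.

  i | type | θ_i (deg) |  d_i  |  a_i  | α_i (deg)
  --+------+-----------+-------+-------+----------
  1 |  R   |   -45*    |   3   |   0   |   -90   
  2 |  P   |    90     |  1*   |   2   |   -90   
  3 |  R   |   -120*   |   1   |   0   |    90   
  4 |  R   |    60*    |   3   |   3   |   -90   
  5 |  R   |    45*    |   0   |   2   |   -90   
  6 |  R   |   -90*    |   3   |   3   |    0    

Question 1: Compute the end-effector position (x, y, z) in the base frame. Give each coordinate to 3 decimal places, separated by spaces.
-3.164 3.179 -0.190

after link 1: o_1 = (0.0000, 0.0000, 3.0000)
after link 2: o_2 = (0.7071, 0.7071, 1.0000)
after link 3: o_3 = (0.0000, 1.4142, 1.0000)
after link 4: o_4 = (-1.9792, 3.1092, 4.3481)
after link 5: o_5 = (-1.9122, 4.9083, 3.4769)
after link 6: o_6 = (-3.1644, 3.1794, -0.1896)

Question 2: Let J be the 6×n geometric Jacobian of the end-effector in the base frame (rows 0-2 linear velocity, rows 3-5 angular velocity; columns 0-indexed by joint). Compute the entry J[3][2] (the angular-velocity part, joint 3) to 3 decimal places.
-0.707

axis z_2 = (-0.7071,0.7071,-0.0000); lever o_n−o_2 = (-3.8715,2.4723,-1.1896)
cross product → J_v[:, 2] = (-0.8412,-0.8412,0.9894)
J_ω[:, 2] = z_2
entry J[3][2] = -0.7071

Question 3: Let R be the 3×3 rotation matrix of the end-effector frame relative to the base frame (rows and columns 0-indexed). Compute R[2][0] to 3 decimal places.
-0.433

End-effector x-axis (col 0 of R) = (-0.8839,-0.1768,-0.4330)
R[2][0] = -0.4330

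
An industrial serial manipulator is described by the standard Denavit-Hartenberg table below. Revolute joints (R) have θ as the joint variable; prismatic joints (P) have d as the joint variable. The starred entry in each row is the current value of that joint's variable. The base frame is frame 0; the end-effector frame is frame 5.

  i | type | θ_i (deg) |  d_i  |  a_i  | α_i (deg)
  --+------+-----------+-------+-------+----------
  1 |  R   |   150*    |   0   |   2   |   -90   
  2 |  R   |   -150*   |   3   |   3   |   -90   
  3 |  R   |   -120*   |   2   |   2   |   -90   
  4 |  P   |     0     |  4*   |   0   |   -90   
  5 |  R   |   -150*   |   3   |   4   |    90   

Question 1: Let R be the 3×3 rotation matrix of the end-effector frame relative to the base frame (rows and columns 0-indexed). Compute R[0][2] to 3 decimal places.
End-effector z-axis (col 2 of R) = (0.0580,0.9665,-0.2500)
R[0][2] = 0.0580

0.058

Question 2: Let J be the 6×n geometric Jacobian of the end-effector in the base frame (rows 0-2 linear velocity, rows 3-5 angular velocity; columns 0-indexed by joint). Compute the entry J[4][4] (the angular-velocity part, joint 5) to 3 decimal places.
-0.250

axis z_4 = (0.4330,-0.2500,-0.8660); lever o_n−o_4 = (4.8971,-0.5179,-0.8660)
cross product → J_v[:, 4] = (-0.2321,-3.8660,1.0000)
J_ω[:, 4] = z_4
entry J[4][4] = -0.2500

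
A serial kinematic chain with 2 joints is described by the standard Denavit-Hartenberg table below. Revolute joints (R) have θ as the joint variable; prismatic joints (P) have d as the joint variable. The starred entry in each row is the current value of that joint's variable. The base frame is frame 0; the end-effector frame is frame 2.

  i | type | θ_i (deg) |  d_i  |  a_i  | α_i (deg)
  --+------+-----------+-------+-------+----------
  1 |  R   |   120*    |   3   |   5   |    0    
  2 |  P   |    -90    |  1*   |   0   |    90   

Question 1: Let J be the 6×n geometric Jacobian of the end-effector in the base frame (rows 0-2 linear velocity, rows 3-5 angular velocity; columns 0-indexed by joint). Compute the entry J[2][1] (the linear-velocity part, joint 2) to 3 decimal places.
1.000

prismatic axis z_1 = (0.0000,0.0000,1.0000)
J_v[:, 1] = z_1; J_ω[:, 1] = (0,0,0)
entry J[2][1] = 1.0000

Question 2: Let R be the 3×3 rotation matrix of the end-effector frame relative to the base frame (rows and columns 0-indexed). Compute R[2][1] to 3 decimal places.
1.000

End-effector y-axis (col 1 of R) = (-0.0000,0.0000,1.0000)
R[2][1] = 1.0000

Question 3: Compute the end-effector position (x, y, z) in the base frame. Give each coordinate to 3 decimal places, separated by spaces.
after link 1: o_1 = (-2.5000, 4.3301, 3.0000)
after link 2: o_2 = (-2.5000, 4.3301, 4.0000)

-2.500 4.330 4.000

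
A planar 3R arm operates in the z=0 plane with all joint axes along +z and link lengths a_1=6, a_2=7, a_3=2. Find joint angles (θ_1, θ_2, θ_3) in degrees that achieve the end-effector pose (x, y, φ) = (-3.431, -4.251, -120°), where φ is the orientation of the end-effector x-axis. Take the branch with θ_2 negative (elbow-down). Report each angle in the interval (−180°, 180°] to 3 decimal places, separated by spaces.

-42.966 -149.999 72.964

wrist centre = target − a_3·(cos φ, sin φ) = (-2.4310, -2.5189)
cos θ_2 = (12.2549−6²−7²)/(2·6·7) = -0.8660; θ_2 = -149.9986° (elbow-down)
β = atan2(-2.5189,-2.4310) = -133.9821°; ψ = atan2(-3.5001,-0.0621) = -91.0164°
θ_1 = β − ψ = -42.9657°
θ_3 = φ − θ_1 − θ_2 = 72.9644° (wrapped to (-180°,180°])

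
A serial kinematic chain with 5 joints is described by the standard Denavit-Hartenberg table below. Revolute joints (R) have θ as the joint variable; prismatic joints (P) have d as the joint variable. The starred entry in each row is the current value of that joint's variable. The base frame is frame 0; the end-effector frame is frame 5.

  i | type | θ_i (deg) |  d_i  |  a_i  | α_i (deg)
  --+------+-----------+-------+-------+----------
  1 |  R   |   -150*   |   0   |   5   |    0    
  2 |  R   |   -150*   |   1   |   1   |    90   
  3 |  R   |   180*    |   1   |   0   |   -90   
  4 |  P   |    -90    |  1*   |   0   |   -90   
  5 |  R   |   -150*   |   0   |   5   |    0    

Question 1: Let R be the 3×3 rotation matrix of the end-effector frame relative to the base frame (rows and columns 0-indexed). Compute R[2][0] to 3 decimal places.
-0.500

End-effector x-axis (col 0 of R) = (-0.7500,0.4330,-0.5000)
R[2][0] = -0.5000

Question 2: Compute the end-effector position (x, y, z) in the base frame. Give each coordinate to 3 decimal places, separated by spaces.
after link 1: o_1 = (-4.3301, -2.5000, 0.0000)
after link 2: o_2 = (-3.8301, -1.6340, 1.0000)
after link 3: o_3 = (-2.9641, -2.1340, 1.0000)
after link 4: o_4 = (-2.9641, -2.1340, 0.0000)
after link 5: o_5 = (-6.7141, 0.0311, -2.5000)

-6.714 0.031 -2.500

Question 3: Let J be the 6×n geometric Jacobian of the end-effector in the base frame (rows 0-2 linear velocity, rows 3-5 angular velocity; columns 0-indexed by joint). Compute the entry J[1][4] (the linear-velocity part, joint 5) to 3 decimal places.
-1.250

axis z_4 = (-0.5000,-0.8660,0.0000); lever o_n−o_4 = (-3.7500,2.1651,-2.5000)
cross product → J_v[:, 4] = (2.1651,-1.2500,-4.3301)
J_ω[:, 4] = z_4
entry J[1][4] = -1.2500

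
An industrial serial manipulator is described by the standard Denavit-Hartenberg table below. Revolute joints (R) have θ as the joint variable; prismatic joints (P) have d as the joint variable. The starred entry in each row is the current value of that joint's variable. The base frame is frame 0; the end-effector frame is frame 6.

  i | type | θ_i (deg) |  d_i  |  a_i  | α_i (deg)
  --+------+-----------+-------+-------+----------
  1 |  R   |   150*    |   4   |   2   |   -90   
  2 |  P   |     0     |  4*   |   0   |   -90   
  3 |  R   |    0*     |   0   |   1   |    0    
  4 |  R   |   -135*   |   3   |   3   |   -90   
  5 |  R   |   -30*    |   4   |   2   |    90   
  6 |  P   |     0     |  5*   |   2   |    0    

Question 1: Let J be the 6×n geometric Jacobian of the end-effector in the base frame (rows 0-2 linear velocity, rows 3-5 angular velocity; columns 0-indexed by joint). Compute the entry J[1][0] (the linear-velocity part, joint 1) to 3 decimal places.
axis z_0 = ẑ; lever o_n−o_0 = (-7.4358,-6.8284,-5.3301)
cross product → J_v[:, 0] = (6.8284,-7.4358,0.0000)
J_ω[:, 0] = z_0
entry J[1][0] = -7.4358

-7.436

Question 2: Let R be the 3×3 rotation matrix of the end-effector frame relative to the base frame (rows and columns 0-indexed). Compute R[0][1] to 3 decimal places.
End-effector y-axis (col 1 of R) = (-0.9659,-0.2588,0.0000)
R[0][1] = -0.9659

-0.966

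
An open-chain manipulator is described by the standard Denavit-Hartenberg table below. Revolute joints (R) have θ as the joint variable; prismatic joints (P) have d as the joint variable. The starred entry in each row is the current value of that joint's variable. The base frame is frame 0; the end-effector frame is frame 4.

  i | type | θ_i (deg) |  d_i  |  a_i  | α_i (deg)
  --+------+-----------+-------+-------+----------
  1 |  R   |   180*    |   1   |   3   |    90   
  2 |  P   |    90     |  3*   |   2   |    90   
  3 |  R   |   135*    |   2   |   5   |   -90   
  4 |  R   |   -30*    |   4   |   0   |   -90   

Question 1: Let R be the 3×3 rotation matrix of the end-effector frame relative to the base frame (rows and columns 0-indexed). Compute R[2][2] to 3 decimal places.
End-effector z-axis (col 2 of R) = (0.8660,0.3536,-0.3536)
R[2][2] = -0.3536

-0.354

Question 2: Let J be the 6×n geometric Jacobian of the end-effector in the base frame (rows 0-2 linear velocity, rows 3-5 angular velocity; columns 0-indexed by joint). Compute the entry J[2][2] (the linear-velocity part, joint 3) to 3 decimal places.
-0.707

axis z_2 = (-1.0000,0.0000,-0.0000); lever o_n−o_2 = (-2.0000,0.7071,-6.3640)
cross product → J_v[:, 2] = (-0.0000,-6.3640,-0.7071)
J_ω[:, 2] = z_2
entry J[2][2] = -0.7071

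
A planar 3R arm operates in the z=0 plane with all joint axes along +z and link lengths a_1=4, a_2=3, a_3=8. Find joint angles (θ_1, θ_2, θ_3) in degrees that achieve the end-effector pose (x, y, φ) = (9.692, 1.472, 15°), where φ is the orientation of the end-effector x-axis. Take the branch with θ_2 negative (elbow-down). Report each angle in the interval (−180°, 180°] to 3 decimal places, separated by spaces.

wrist centre = target − a_3·(cos φ, sin φ) = (1.9646, -0.5986)
cos θ_2 = (4.2179−4²−3²)/(2·4·3) = -0.8659; θ_2 = -149.9881° (elbow-down)
β = atan2(-0.5986,1.9646) = -16.9444°; ψ = atan2(-1.5005,1.4022) = -46.9396°
θ_1 = β − ψ = 29.9952°
θ_3 = φ − θ_1 − θ_2 = 134.9928° (wrapped to (-180°,180°])

29.995 -149.988 134.993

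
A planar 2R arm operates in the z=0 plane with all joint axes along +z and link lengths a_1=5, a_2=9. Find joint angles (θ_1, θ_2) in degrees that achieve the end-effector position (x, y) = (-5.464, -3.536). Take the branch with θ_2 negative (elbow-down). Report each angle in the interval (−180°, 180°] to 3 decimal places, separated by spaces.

-44.992 -135.002

cos θ_2 = (42.3586−5²−9²)/(2·5·9) = -0.7071; θ_2 = -135.0016° (elbow-down)
β = atan2(-3.5360,-5.4640) = -147.0913°; ψ = atan2(-6.3638,-1.3641) = -102.0988°
θ_1 = β − ψ = -44.9924°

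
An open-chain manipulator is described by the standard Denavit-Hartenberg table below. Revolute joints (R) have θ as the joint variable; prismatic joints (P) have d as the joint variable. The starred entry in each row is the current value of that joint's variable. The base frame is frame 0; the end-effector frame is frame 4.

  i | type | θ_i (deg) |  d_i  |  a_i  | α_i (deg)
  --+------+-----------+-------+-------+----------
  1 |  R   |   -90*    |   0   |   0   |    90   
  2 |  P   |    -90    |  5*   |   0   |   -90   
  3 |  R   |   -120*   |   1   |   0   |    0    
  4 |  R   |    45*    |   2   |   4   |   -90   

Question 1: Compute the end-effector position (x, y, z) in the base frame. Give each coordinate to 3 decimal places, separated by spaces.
after link 1: o_1 = (0.0000, 0.0000, 0.0000)
after link 2: o_2 = (-5.0000, -0.0000, 0.0000)
after link 3: o_3 = (-5.0000, -1.0000, 0.0000)
after link 4: o_4 = (-8.8637, -3.0000, -1.0353)

-8.864 -3.000 -1.035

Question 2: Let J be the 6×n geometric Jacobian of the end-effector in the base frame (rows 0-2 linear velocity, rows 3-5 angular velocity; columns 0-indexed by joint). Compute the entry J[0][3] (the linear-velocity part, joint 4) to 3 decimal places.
1.035

axis z_3 = (0.0000,-1.0000,0.0000); lever o_n−o_3 = (-3.8637,-2.0000,-1.0353)
cross product → J_v[:, 3] = (1.0353,-0.0000,-3.8637)
J_ω[:, 3] = z_3
entry J[0][3] = 1.0353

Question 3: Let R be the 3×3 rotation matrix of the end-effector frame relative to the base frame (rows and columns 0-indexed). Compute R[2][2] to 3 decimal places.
-0.966

End-effector z-axis (col 2 of R) = (0.2588,-0.0000,-0.9659)
R[2][2] = -0.9659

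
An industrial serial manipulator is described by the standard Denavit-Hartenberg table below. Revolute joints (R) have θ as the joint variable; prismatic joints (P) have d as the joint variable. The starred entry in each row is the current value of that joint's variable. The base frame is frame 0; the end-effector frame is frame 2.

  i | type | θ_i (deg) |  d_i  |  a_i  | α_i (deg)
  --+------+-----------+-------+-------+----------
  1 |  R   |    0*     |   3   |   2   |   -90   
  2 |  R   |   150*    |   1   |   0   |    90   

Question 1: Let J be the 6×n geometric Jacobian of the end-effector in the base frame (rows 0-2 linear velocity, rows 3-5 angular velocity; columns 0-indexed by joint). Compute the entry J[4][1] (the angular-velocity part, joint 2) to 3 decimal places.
1.000

axis z_1 = (0.0000,1.0000,0.0000); lever o_n−o_1 = (0.0000,1.0000,0.0000)
cross product → J_v[:, 1] = (-0.0000,0.0000,0.0000)
J_ω[:, 1] = z_1
entry J[4][1] = 1.0000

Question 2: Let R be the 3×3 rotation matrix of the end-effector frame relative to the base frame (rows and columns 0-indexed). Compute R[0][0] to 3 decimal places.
End-effector x-axis (col 0 of R) = (-0.8660,0.0000,-0.5000)
R[0][0] = -0.8660

-0.866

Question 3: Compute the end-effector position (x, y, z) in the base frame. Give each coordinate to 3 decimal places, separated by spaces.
2.000 1.000 3.000

after link 1: o_1 = (2.0000, 0.0000, 3.0000)
after link 2: o_2 = (2.0000, 1.0000, 3.0000)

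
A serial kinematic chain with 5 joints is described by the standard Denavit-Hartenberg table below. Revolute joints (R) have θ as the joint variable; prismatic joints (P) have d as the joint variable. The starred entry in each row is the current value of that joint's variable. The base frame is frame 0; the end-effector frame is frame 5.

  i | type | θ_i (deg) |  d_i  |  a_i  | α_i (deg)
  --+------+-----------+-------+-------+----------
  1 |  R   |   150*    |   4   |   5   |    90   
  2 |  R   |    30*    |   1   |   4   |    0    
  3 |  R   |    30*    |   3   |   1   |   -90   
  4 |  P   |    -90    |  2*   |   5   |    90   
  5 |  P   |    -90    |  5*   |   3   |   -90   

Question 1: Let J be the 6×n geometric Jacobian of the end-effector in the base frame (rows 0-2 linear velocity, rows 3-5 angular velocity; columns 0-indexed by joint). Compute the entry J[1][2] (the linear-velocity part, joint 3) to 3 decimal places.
1.982

axis z_2 = (0.5000,0.8660,0.0000); lever o_n−o_2 = (4.9821,6.3612,-3.9641)
cross product → J_v[:, 2] = (-3.4330,1.9821,-1.1340)
J_ω[:, 2] = z_2
entry J[1][2] = 1.9821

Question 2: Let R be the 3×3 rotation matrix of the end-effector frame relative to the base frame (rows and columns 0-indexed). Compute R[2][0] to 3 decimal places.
End-effector x-axis (col 0 of R) = (-0.7500,0.4330,-0.5000)
R[2][0] = -0.5000

-0.500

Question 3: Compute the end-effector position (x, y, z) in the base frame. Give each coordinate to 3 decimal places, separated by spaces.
-1.848 11.459 2.036

after link 1: o_1 = (-4.3301, 2.5000, 4.0000)
after link 2: o_2 = (-6.8301, 5.0981, 6.0000)
after link 3: o_3 = (-5.7631, 7.9462, 6.8660)
after link 4: o_4 = (-1.7631, 11.4103, 7.8660)
after link 5: o_5 = (-1.8481, 11.4593, 2.0359)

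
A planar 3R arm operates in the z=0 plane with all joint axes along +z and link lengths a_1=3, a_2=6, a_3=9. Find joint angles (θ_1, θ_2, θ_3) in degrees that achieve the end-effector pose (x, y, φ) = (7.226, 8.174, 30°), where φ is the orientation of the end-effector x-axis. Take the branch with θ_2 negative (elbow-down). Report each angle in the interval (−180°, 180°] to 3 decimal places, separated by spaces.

wrist centre = target − a_3·(cos φ, sin φ) = (-0.5682, 3.6740)
cos θ_2 = (13.8212−3²−6²)/(2·3·6) = -0.8661; θ_2 = -150.0061° (elbow-down)
β = atan2(3.6740,-0.5682) = 98.7918°; ψ = atan2(-2.9994,-2.1965) = -126.2151°
θ_1 = β − ψ = 225.0069°
θ_3 = φ − θ_1 − θ_2 = -45.0008° (wrapped to (-180°,180°])

-134.993 -150.006 -45.001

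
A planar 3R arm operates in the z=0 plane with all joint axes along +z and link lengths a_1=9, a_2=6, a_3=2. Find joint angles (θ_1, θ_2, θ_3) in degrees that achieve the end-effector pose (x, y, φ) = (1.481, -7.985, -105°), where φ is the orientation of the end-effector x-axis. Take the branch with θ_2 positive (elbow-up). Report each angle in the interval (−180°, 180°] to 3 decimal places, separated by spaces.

wrist centre = target − a_3·(cos φ, sin φ) = (1.9986, -6.0531)
cos θ_2 = (40.6352−9²−6²)/(2·9·6) = -0.7071; θ_2 = 134.9980° (elbow-up)
β = atan2(-6.0531,1.9986) = -71.7277°; ψ = atan2(4.2428,4.7575) = 41.7269°
θ_1 = β − ψ = -113.4546°
θ_3 = φ − θ_1 − θ_2 = -126.5434° (wrapped to (-180°,180°])

-113.455 134.998 -126.543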